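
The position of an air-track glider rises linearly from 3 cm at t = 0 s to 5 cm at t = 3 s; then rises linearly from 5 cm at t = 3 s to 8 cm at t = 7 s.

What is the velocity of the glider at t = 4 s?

0.75 cm/s

Velocity is the slope of the x-t graph on 3–7 s: (8 − 5)/(7 − 3) = 0.75 cm/s.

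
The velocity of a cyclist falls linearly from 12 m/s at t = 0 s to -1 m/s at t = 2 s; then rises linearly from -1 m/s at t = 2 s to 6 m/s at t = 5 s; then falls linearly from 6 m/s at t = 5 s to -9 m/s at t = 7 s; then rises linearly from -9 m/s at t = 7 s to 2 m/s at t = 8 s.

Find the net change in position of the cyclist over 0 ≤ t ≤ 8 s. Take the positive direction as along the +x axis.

Displacement is the signed area under the v-t curve.
0–2 s: ½(12 + -1)(2) = 11 m
2–5 s: ½(-1 + 6)(3) = 7.5 m
5–7 s: ½(6 + -9)(2) = -3 m
7–8 s: ½(-9 + 2)(1) = -3.5 m
Net displacement = 12 m

12 m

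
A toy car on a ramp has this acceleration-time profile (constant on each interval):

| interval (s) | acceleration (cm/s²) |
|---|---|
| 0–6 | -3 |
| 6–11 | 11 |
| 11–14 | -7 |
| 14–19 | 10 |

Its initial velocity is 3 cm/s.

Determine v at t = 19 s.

Δv equals the area under the a-t graph; then v = v₀ + Δv.
0–6 s: -3 × 6 = -18 cm/s
6–11 s: 11 × 5 = 55 cm/s
11–14 s: -7 × 3 = -21 cm/s
14–19 s: 10 × 5 = 50 cm/s
Δv = 66 cm/s, so v(19) = 3 + (66) = 69 cm/s.

69 cm/s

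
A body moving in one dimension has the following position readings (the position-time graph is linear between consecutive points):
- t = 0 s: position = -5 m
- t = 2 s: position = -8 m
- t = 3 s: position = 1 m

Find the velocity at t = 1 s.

-1.5 m/s

Velocity is the slope of the x-t graph on 0–2 s: (-8 − -5)/(2 − 0) = -1.5 m/s.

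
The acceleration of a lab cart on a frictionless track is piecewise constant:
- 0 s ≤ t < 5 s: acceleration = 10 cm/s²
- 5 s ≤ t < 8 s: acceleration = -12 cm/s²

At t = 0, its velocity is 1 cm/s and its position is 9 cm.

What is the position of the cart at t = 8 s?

238 cm

On each constant-a segment, Δv = aΔt and Δx = v₀Δt + ½aΔt²; chain segment to segment.
0–5 s: v starts 1 cm/s; Δx = 1·5 + ½·10·5² = 130 cm; v ends 51 cm/s.
5–8 s: v starts 51 cm/s; Δx = 51·3 + ½·-12·3² = 99 cm; v ends 15 cm/s.
x(8) = 9 + Σ Δx = 238 cm.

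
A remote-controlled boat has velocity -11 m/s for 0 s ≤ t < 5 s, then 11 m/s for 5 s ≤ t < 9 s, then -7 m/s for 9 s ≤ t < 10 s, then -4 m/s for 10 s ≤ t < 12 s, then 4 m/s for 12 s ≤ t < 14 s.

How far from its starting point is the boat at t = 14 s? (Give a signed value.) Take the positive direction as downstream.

Net displacement equals the area under the velocity-time graph (areas below the axis count negative).
0–5 s: -11 × 5 = -55 m
5–9 s: 11 × 4 = 44 m
9–10 s: -7 × 1 = -7 m
10–12 s: -4 × 2 = -8 m
12–14 s: 4 × 2 = 8 m
Net displacement = -18 m

-18 m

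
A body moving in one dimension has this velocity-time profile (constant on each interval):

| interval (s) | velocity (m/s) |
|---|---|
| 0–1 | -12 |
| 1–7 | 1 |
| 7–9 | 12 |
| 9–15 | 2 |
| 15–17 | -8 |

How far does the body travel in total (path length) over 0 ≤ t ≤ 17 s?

70 m

Total distance travelled is ∫|v| dt — sum the magnitudes of each area piece.
0–1 s: |-12| × 1 = 12 m
1–7 s: |1| × 6 = 6 m
7–9 s: |12| × 2 = 24 m
9–15 s: |2| × 6 = 12 m
15–17 s: |-8| × 2 = 16 m
Total distance = 70 m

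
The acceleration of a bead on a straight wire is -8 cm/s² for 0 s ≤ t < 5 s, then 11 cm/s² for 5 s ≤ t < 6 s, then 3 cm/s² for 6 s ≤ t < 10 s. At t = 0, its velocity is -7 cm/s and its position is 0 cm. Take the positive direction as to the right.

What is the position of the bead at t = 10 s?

On each constant-a segment, Δv = aΔt and Δx = v₀Δt + ½aΔt²; chain segment to segment.
0–5 s: v starts -7 cm/s; Δx = -7·5 + ½·-8·5² = -135 cm; v ends -47 cm/s.
5–6 s: v starts -47 cm/s; Δx = -47·1 + ½·11·1² = -41.5 cm; v ends -36 cm/s.
6–10 s: v starts -36 cm/s; Δx = -36·4 + ½·3·4² = -120 cm; v ends -24 cm/s.
x(10) = 0 + Σ Δx = -296.5 cm.

-296.5 cm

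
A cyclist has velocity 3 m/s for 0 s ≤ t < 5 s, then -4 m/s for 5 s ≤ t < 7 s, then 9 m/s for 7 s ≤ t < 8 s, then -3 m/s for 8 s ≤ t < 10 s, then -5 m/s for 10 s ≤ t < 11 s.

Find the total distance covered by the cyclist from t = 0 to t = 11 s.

43 m

Distance (not displacement) is the total path length: add the absolute areas under v-t.
0–5 s: |3| × 5 = 15 m
5–7 s: |-4| × 2 = 8 m
7–8 s: |9| × 1 = 9 m
8–10 s: |-3| × 2 = 6 m
10–11 s: |-5| × 1 = 5 m
Total distance = 43 m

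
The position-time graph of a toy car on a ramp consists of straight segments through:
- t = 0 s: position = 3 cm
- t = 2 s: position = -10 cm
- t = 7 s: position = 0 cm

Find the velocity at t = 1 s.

Velocity is the slope of the x-t graph on 0–2 s: (-10 − 3)/(2 − 0) = -6.5 cm/s.

-6.5 cm/s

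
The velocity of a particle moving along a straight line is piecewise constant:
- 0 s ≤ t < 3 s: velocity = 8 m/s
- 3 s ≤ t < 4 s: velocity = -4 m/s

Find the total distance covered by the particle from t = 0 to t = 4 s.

28 m

Total distance travelled is ∫|v| dt — sum the magnitudes of each area piece.
0–3 s: |8| × 3 = 24 m
3–4 s: |-4| × 1 = 4 m
Total distance = 28 m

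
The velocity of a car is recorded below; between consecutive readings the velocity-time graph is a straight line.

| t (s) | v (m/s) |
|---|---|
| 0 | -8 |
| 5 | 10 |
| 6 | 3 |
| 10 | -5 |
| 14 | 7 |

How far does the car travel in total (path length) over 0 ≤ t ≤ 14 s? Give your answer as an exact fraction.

Distance (not displacement) is the total path length: add the absolute areas under v-t.
0–5 s: v = 0 at t = 20/9 s; triangle areas 80/9 + 125/9 = 205/9 m
5–6 s: |½(10 + 3)(1)| = 6.5 m
6–10 s: v = 0 at t = 7.5 s; triangle areas 2.25 + 6.25 = 8.5 m
10–14 s: v = 0 at t = 35/3 s; triangle areas 25/6 + 49/6 = 37/3 m
Total distance = 451/9 m

451/9 m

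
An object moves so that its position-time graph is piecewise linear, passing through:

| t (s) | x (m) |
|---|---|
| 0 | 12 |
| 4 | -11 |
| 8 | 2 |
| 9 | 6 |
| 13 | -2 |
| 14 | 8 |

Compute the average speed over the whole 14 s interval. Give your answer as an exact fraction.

29/7 m/s

Average speed = (total path length)/(elapsed time); on a piecewise-linear x-t graph the path length is Σ|Δx|.
0–4 s: |Δx| = |-11 − 12| = 23 m
4–8 s: |Δx| = |2 − -11| = 13 m
8–9 s: |Δx| = |6 − 2| = 4 m
9–13 s: |Δx| = |-2 − 6| = 8 m
13–14 s: |Δx| = |8 − -2| = 10 m
Total path = 58 m; average speed = 58/14 = 29/7 m/s.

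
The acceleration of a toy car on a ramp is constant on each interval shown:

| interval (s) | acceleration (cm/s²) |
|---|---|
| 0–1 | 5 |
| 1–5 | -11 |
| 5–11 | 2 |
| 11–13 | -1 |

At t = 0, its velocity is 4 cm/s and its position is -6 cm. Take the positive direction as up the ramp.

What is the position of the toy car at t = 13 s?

On each constant-a segment, Δv = aΔt and Δx = v₀Δt + ½aΔt²; chain segment to segment.
0–1 s: v starts 4 cm/s; Δx = 4·1 + ½·5·1² = 6.5 cm; v ends 9 cm/s.
1–5 s: v starts 9 cm/s; Δx = 9·4 + ½·-11·4² = -52 cm; v ends -35 cm/s.
5–11 s: v starts -35 cm/s; Δx = -35·6 + ½·2·6² = -174 cm; v ends -23 cm/s.
11–13 s: v starts -23 cm/s; Δx = -23·2 + ½·-1·2² = -48 cm; v ends -25 cm/s.
x(13) = -6 + Σ Δx = -273.5 cm.

-273.5 cm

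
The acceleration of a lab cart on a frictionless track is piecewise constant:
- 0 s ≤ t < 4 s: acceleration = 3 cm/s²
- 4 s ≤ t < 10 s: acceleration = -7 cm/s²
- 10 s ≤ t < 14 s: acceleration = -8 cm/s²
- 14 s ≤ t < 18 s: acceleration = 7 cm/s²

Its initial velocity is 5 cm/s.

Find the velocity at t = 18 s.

-29 cm/s

Δv equals the area under the a-t graph; then v = v₀ + Δv.
0–4 s: 3 × 4 = 12 cm/s
4–10 s: -7 × 6 = -42 cm/s
10–14 s: -8 × 4 = -32 cm/s
14–18 s: 7 × 4 = 28 cm/s
Δv = -34 cm/s, so v(18) = 5 + (-34) = -29 cm/s.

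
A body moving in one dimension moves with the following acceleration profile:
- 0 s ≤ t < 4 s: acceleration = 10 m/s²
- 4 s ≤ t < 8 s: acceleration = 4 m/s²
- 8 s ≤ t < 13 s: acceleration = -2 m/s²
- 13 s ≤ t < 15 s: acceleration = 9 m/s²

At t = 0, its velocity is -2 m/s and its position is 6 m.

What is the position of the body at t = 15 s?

613 m

On each constant-a segment, Δv = aΔt and Δx = v₀Δt + ½aΔt²; chain segment to segment.
0–4 s: v starts -2 m/s; Δx = -2·4 + ½·10·4² = 72 m; v ends 38 m/s.
4–8 s: v starts 38 m/s; Δx = 38·4 + ½·4·4² = 184 m; v ends 54 m/s.
8–13 s: v starts 54 m/s; Δx = 54·5 + ½·-2·5² = 245 m; v ends 44 m/s.
13–15 s: v starts 44 m/s; Δx = 44·2 + ½·9·2² = 106 m; v ends 62 m/s.
x(15) = 6 + Σ Δx = 613 m.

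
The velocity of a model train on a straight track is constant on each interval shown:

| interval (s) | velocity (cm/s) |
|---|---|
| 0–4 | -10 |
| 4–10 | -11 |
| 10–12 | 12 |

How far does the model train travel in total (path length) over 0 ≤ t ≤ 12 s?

Total distance travelled is ∫|v| dt — sum the magnitudes of each area piece.
0–4 s: |-10| × 4 = 40 cm
4–10 s: |-11| × 6 = 66 cm
10–12 s: |12| × 2 = 24 cm
Total distance = 130 cm

130 cm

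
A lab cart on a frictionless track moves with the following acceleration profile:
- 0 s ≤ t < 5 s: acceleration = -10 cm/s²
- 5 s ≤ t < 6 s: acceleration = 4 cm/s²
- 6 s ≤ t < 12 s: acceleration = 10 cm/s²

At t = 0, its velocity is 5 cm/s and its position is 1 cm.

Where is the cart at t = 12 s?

On each constant-a segment, Δv = aΔt and Δx = v₀Δt + ½aΔt²; chain segment to segment.
0–5 s: v starts 5 cm/s; Δx = 5·5 + ½·-10·5² = -100 cm; v ends -45 cm/s.
5–6 s: v starts -45 cm/s; Δx = -45·1 + ½·4·1² = -43 cm; v ends -41 cm/s.
6–12 s: v starts -41 cm/s; Δx = -41·6 + ½·10·6² = -66 cm; v ends 19 cm/s.
x(12) = 1 + Σ Δx = -208 cm.

-208 cm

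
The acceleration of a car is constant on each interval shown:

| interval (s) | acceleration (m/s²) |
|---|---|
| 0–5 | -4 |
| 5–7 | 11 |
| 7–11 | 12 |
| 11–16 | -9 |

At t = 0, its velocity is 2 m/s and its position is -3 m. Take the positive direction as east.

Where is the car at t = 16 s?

202.5 m

On each constant-a segment, Δv = aΔt and Δx = v₀Δt + ½aΔt²; chain segment to segment.
0–5 s: v starts 2 m/s; Δx = 2·5 + ½·-4·5² = -40 m; v ends -18 m/s.
5–7 s: v starts -18 m/s; Δx = -18·2 + ½·11·2² = -14 m; v ends 4 m/s.
7–11 s: v starts 4 m/s; Δx = 4·4 + ½·12·4² = 112 m; v ends 52 m/s.
11–16 s: v starts 52 m/s; Δx = 52·5 + ½·-9·5² = 147.5 m; v ends 7 m/s.
x(16) = -3 + Σ Δx = 202.5 m.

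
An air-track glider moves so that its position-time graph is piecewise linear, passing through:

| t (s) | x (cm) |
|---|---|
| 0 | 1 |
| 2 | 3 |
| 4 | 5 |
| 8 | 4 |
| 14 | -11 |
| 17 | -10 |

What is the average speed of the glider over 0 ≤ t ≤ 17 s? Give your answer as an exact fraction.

Average speed = (total path length)/(elapsed time); on a piecewise-linear x-t graph the path length is Σ|Δx|.
0–2 s: |Δx| = |3 − 1| = 2 cm
2–4 s: |Δx| = |5 − 3| = 2 cm
4–8 s: |Δx| = |4 − 5| = 1 cm
8–14 s: |Δx| = |-11 − 4| = 15 cm
14–17 s: |Δx| = |-10 − -11| = 1 cm
Total path = 21 cm; average speed = 21/17 = 21/17 cm/s.

21/17 cm/s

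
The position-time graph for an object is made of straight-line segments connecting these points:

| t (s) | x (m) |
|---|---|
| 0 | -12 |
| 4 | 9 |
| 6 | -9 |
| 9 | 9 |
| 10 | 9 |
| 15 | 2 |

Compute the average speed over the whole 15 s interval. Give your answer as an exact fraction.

Average speed = (total path length)/(elapsed time); on a piecewise-linear x-t graph the path length is Σ|Δx|.
0–4 s: |Δx| = |9 − -12| = 21 m
4–6 s: |Δx| = |-9 − 9| = 18 m
6–9 s: |Δx| = |9 − -9| = 18 m
9–10 s: |Δx| = |9 − 9| = 0 m
10–15 s: |Δx| = |2 − 9| = 7 m
Total path = 64 m; average speed = 64/15 = 64/15 m/s.

64/15 m/s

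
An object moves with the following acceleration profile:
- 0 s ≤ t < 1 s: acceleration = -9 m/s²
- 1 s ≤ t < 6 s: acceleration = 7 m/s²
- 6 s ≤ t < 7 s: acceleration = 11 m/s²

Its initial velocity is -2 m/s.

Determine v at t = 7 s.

35 m/s

Δv equals the area under the a-t graph; then v = v₀ + Δv.
0–1 s: -9 × 1 = -9 m/s
1–6 s: 7 × 5 = 35 m/s
6–7 s: 11 × 1 = 11 m/s
Δv = 37 m/s, so v(7) = -2 + (37) = 35 m/s.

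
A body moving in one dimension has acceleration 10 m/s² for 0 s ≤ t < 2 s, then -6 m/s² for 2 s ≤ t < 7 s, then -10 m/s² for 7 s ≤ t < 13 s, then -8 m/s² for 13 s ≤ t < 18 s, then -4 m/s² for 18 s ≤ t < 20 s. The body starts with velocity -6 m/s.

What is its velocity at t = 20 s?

-124 m/s

Δv equals the area under the a-t graph; then v = v₀ + Δv.
0–2 s: 10 × 2 = 20 m/s
2–7 s: -6 × 5 = -30 m/s
7–13 s: -10 × 6 = -60 m/s
13–18 s: -8 × 5 = -40 m/s
18–20 s: -4 × 2 = -8 m/s
Δv = -118 m/s, so v(20) = -6 + (-118) = -124 m/s.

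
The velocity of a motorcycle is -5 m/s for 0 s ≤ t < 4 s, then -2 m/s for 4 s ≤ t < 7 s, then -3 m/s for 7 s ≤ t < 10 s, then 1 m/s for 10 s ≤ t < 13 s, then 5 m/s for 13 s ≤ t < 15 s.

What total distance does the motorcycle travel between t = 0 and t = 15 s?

Total distance travelled is ∫|v| dt — sum the magnitudes of each area piece.
0–4 s: |-5| × 4 = 20 m
4–7 s: |-2| × 3 = 6 m
7–10 s: |-3| × 3 = 9 m
10–13 s: |1| × 3 = 3 m
13–15 s: |5| × 2 = 10 m
Total distance = 48 m

48 m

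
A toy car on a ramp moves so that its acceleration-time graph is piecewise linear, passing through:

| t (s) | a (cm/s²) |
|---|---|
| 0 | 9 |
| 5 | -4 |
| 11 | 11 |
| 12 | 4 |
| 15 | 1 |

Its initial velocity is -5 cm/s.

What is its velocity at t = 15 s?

Δv equals the area under the a-t graph; then v = v₀ + Δv.
0–5 s: ½(9 + -4)(5) = 12.5 cm/s
5–11 s: ½(-4 + 11)(6) = 21 cm/s
11–12 s: ½(11 + 4)(1) = 7.5 cm/s
12–15 s: ½(4 + 1)(3) = 7.5 cm/s
Δv = 48.5 cm/s, so v(15) = -5 + (48.5) = 43.5 cm/s.

43.5 cm/s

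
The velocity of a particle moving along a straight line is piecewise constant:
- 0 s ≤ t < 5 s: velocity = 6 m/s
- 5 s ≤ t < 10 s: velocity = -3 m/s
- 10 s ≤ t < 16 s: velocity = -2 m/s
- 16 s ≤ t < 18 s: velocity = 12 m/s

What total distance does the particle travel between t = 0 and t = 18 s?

81 m

Distance (not displacement) is the total path length: add the absolute areas under v-t.
0–5 s: |6| × 5 = 30 m
5–10 s: |-3| × 5 = 15 m
10–16 s: |-2| × 6 = 12 m
16–18 s: |12| × 2 = 24 m
Total distance = 81 m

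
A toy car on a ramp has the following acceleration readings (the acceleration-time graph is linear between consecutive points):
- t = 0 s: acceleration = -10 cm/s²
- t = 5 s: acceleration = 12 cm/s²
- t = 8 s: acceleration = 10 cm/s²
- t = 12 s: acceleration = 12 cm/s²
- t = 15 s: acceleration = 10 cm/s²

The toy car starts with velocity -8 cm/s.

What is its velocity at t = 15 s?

107 cm/s

Δv equals the area under the a-t graph; then v = v₀ + Δv.
0–5 s: ½(-10 + 12)(5) = 5 cm/s
5–8 s: ½(12 + 10)(3) = 33 cm/s
8–12 s: ½(10 + 12)(4) = 44 cm/s
12–15 s: ½(12 + 10)(3) = 33 cm/s
Δv = 115 cm/s, so v(15) = -8 + (115) = 107 cm/s.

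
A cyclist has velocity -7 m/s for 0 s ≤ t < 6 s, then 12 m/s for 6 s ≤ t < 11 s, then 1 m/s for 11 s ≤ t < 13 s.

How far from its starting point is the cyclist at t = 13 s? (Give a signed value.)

20 m

Net displacement equals the area under the velocity-time graph (areas below the axis count negative).
0–6 s: -7 × 6 = -42 m
6–11 s: 12 × 5 = 60 m
11–13 s: 1 × 2 = 2 m
Net displacement = 20 m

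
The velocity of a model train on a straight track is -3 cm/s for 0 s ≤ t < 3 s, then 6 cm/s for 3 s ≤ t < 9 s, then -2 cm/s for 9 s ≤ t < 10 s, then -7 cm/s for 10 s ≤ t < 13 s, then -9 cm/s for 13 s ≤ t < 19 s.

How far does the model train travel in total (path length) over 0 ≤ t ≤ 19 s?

Total distance travelled is ∫|v| dt — sum the magnitudes of each area piece.
0–3 s: |-3| × 3 = 9 cm
3–9 s: |6| × 6 = 36 cm
9–10 s: |-2| × 1 = 2 cm
10–13 s: |-7| × 3 = 21 cm
13–19 s: |-9| × 6 = 54 cm
Total distance = 122 cm

122 cm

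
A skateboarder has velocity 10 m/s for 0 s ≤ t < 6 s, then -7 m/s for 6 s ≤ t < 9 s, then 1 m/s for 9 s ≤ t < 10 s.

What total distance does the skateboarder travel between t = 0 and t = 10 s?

Total distance travelled is ∫|v| dt — sum the magnitudes of each area piece.
0–6 s: |10| × 6 = 60 m
6–9 s: |-7| × 3 = 21 m
9–10 s: |1| × 1 = 1 m
Total distance = 82 m

82 m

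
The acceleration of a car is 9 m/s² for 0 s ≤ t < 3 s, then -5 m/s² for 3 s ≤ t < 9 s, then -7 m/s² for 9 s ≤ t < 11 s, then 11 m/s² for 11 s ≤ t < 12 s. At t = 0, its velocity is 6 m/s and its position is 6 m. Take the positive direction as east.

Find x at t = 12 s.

159 m

On each constant-a segment, Δv = aΔt and Δx = v₀Δt + ½aΔt²; chain segment to segment.
0–3 s: v starts 6 m/s; Δx = 6·3 + ½·9·3² = 58.5 m; v ends 33 m/s.
3–9 s: v starts 33 m/s; Δx = 33·6 + ½·-5·6² = 108 m; v ends 3 m/s.
9–11 s: v starts 3 m/s; Δx = 3·2 + ½·-7·2² = -8 m; v ends -11 m/s.
11–12 s: v starts -11 m/s; Δx = -11·1 + ½·11·1² = -5.5 m; v ends 0 m/s.
x(12) = 6 + Σ Δx = 159 m.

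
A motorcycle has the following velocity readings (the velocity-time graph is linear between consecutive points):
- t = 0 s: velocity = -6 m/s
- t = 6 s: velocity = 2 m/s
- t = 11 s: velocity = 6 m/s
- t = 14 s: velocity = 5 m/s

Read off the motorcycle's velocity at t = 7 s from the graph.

2.8 m/s

On 6–11 s the graph is linear from 2 to 6 m/s: v(7) = 2 + (6 − 2)·(7 − 6)/(11 − 6) = 2.8 m/s.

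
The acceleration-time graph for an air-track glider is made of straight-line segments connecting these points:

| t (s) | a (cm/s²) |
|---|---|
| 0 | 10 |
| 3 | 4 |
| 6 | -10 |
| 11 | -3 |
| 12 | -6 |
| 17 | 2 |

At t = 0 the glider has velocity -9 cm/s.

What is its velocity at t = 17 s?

-44 cm/s

Δv equals the area under the a-t graph; then v = v₀ + Δv.
0–3 s: ½(10 + 4)(3) = 21 cm/s
3–6 s: ½(4 + -10)(3) = -9 cm/s
6–11 s: ½(-10 + -3)(5) = -32.5 cm/s
11–12 s: ½(-3 + -6)(1) = -4.5 cm/s
12–17 s: ½(-6 + 2)(5) = -10 cm/s
Δv = -35 cm/s, so v(17) = -9 + (-35) = -44 cm/s.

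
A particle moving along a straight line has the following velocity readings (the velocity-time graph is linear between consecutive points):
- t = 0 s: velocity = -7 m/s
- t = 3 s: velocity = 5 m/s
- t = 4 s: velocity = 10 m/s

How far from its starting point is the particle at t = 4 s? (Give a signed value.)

4.5 m

Net displacement equals the area under the velocity-time graph (areas below the axis count negative).
0–3 s: ½(-7 + 5)(3) = -3 m
3–4 s: ½(5 + 10)(1) = 7.5 m
Net displacement = 4.5 m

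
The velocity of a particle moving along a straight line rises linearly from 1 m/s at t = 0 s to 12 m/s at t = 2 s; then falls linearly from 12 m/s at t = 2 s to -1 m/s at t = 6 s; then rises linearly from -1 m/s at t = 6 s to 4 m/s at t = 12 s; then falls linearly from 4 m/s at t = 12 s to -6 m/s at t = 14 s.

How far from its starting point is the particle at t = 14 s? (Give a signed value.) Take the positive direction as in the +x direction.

42 m

Displacement is the signed area under the v-t curve.
0–2 s: ½(1 + 12)(2) = 13 m
2–6 s: ½(12 + -1)(4) = 22 m
6–12 s: ½(-1 + 4)(6) = 9 m
12–14 s: ½(4 + -6)(2) = -2 m
Net displacement = 42 m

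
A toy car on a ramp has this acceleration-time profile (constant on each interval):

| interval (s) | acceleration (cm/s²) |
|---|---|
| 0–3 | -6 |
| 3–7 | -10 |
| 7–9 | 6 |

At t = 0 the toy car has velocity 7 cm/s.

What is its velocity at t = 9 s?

Δv equals the area under the a-t graph; then v = v₀ + Δv.
0–3 s: -6 × 3 = -18 cm/s
3–7 s: -10 × 4 = -40 cm/s
7–9 s: 6 × 2 = 12 cm/s
Δv = -46 cm/s, so v(9) = 7 + (-46) = -39 cm/s.

-39 cm/s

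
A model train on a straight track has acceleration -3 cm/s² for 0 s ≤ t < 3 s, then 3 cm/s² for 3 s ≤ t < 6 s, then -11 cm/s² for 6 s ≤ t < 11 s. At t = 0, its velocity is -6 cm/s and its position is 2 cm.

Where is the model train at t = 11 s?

On each constant-a segment, Δv = aΔt and Δx = v₀Δt + ½aΔt²; chain segment to segment.
0–3 s: v starts -6 cm/s; Δx = -6·3 + ½·-3·3² = -31.5 cm; v ends -15 cm/s.
3–6 s: v starts -15 cm/s; Δx = -15·3 + ½·3·3² = -31.5 cm; v ends -6 cm/s.
6–11 s: v starts -6 cm/s; Δx = -6·5 + ½·-11·5² = -167.5 cm; v ends -61 cm/s.
x(11) = 2 + Σ Δx = -228.5 cm.

-228.5 cm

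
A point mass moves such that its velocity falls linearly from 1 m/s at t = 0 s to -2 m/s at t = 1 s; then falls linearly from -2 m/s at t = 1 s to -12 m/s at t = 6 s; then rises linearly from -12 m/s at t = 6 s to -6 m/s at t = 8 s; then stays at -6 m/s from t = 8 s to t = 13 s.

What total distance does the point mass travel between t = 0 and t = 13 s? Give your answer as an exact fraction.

Distance (not displacement) is the total path length: add the absolute areas under v-t.
0–1 s: v = 0 at t = 1/3 s; triangle areas 1/6 + 2/3 = 5/6 m
1–6 s: |½(-2 + -12)(5)| = 35 m
6–8 s: |½(-12 + -6)(2)| = 18 m
8–13 s: |-6| × 5 = 30 m
Total distance = 503/6 m

503/6 m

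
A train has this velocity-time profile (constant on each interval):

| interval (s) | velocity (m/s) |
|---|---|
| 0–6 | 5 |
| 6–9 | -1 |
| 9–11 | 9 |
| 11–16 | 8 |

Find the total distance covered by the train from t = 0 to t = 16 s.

91 m

Distance (not displacement) is the total path length: add the absolute areas under v-t.
0–6 s: |5| × 6 = 30 m
6–9 s: |-1| × 3 = 3 m
9–11 s: |9| × 2 = 18 m
11–16 s: |8| × 5 = 40 m
Total distance = 91 m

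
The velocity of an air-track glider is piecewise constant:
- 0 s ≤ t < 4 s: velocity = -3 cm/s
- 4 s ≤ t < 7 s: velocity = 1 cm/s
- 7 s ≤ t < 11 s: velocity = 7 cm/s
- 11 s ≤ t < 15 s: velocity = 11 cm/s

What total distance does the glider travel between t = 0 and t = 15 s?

87 cm

Total distance travelled is ∫|v| dt — sum the magnitudes of each area piece.
0–4 s: |-3| × 4 = 12 cm
4–7 s: |1| × 3 = 3 cm
7–11 s: |7| × 4 = 28 cm
11–15 s: |11| × 4 = 44 cm
Total distance = 87 cm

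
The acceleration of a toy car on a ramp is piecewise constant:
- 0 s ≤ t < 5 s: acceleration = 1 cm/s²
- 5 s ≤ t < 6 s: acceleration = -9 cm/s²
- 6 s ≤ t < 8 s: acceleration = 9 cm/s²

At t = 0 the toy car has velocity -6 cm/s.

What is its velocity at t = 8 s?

Δv equals the area under the a-t graph; then v = v₀ + Δv.
0–5 s: 1 × 5 = 5 cm/s
5–6 s: -9 × 1 = -9 cm/s
6–8 s: 9 × 2 = 18 cm/s
Δv = 14 cm/s, so v(8) = -6 + (14) = 8 cm/s.

8 cm/s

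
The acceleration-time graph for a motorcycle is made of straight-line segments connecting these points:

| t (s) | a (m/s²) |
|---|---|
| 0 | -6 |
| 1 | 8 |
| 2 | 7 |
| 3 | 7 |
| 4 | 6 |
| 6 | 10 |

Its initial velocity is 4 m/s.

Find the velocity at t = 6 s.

Δv equals the area under the a-t graph; then v = v₀ + Δv.
0–1 s: ½(-6 + 8)(1) = 1 m/s
1–2 s: ½(8 + 7)(1) = 7.5 m/s
2–3 s: 7 × 1 = 7 m/s
3–4 s: ½(7 + 6)(1) = 6.5 m/s
4–6 s: ½(6 + 10)(2) = 16 m/s
Δv = 38 m/s, so v(6) = 4 + (38) = 42 m/s.

42 m/s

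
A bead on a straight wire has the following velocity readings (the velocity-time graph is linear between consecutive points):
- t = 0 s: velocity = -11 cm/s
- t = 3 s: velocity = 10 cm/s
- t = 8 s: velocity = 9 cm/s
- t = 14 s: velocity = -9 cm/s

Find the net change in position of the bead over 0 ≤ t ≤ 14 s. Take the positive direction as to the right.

46 cm

Displacement is the signed area under the v-t curve.
0–3 s: ½(-11 + 10)(3) = -1.5 cm
3–8 s: ½(10 + 9)(5) = 47.5 cm
8–14 s: ½(9 + -9)(6) = 0 cm
Net displacement = 46 cm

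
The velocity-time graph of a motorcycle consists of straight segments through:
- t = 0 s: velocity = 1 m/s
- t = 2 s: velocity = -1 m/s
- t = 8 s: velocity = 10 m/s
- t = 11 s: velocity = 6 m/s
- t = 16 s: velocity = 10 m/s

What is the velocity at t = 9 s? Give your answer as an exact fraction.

26/3 m/s

On 8–11 s the graph is linear from 10 to 6 m/s: v(9) = 10 + (6 − 10)·(9 − 8)/(11 − 8) = 26/3 m/s.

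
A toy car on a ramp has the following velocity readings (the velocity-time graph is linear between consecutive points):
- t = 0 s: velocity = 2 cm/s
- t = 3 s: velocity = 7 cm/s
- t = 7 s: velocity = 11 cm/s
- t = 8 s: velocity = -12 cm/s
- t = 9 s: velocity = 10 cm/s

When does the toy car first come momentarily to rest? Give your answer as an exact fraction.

v changes sign on 7–8 s (from 11 to -12); the graph is linear there, so v = 0 at t = 7 + (-11)·(8 − 7)/(-12 − 11) = 172/23 s.

t = 172/23 s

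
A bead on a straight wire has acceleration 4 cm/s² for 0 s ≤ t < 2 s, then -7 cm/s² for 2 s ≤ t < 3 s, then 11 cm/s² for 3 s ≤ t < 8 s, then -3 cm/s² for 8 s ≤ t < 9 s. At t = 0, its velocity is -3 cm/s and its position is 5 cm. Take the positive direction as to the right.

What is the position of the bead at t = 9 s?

On each constant-a segment, Δv = aΔt and Δx = v₀Δt + ½aΔt²; chain segment to segment.
0–2 s: v starts -3 cm/s; Δx = -3·2 + ½·4·2² = 2 cm; v ends 5 cm/s.
2–3 s: v starts 5 cm/s; Δx = 5·1 + ½·-7·1² = 1.5 cm; v ends -2 cm/s.
3–8 s: v starts -2 cm/s; Δx = -2·5 + ½·11·5² = 127.5 cm; v ends 53 cm/s.
8–9 s: v starts 53 cm/s; Δx = 53·1 + ½·-3·1² = 51.5 cm; v ends 50 cm/s.
x(9) = 5 + Σ Δx = 187.5 cm.

187.5 cm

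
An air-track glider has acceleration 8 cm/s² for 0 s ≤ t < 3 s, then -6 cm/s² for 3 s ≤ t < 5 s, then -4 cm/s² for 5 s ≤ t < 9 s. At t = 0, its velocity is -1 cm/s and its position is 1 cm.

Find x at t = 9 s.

80 cm

On each constant-a segment, Δv = aΔt and Δx = v₀Δt + ½aΔt²; chain segment to segment.
0–3 s: v starts -1 cm/s; Δx = -1·3 + ½·8·3² = 33 cm; v ends 23 cm/s.
3–5 s: v starts 23 cm/s; Δx = 23·2 + ½·-6·2² = 34 cm; v ends 11 cm/s.
5–9 s: v starts 11 cm/s; Δx = 11·4 + ½·-4·4² = 12 cm; v ends -5 cm/s.
x(9) = 1 + Σ Δx = 80 cm.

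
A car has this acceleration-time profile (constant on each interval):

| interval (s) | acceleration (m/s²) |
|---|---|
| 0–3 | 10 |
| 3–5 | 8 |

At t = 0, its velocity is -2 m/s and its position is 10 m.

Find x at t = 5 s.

On each constant-a segment, Δv = aΔt and Δx = v₀Δt + ½aΔt²; chain segment to segment.
0–3 s: v starts -2 m/s; Δx = -2·3 + ½·10·3² = 39 m; v ends 28 m/s.
3–5 s: v starts 28 m/s; Δx = 28·2 + ½·8·2² = 72 m; v ends 44 m/s.
x(5) = 10 + Σ Δx = 121 m.

121 m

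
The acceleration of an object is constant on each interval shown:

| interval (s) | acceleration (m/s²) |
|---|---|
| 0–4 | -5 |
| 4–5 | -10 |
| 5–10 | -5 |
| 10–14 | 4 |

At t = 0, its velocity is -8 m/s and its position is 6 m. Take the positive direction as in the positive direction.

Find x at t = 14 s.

-571.5 m

On each constant-a segment, Δv = aΔt and Δx = v₀Δt + ½aΔt²; chain segment to segment.
0–4 s: v starts -8 m/s; Δx = -8·4 + ½·-5·4² = -72 m; v ends -28 m/s.
4–5 s: v starts -28 m/s; Δx = -28·1 + ½·-10·1² = -33 m; v ends -38 m/s.
5–10 s: v starts -38 m/s; Δx = -38·5 + ½·-5·5² = -252.5 m; v ends -63 m/s.
10–14 s: v starts -63 m/s; Δx = -63·4 + ½·4·4² = -220 m; v ends -47 m/s.
x(14) = 6 + Σ Δx = -571.5 m.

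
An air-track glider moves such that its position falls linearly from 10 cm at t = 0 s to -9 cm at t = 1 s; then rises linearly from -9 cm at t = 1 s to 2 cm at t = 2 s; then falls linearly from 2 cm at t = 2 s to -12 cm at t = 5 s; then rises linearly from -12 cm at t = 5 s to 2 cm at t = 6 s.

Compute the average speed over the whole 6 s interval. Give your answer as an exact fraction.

Average speed = (total path length)/(elapsed time); on a piecewise-linear x-t graph the path length is Σ|Δx|.
0–1 s: |Δx| = |-9 − 10| = 19 cm
1–2 s: |Δx| = |2 − -9| = 11 cm
2–5 s: |Δx| = |-12 − 2| = 14 cm
5–6 s: |Δx| = |2 − -12| = 14 cm
Total path = 58 cm; average speed = 58/6 = 29/3 cm/s.

29/3 cm/s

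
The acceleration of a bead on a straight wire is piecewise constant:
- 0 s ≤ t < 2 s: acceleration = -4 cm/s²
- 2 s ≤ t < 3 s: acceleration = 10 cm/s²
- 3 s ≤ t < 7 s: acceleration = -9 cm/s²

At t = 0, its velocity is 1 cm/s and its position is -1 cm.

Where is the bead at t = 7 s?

On each constant-a segment, Δv = aΔt and Δx = v₀Δt + ½aΔt²; chain segment to segment.
0–2 s: v starts 1 cm/s; Δx = 1·2 + ½·-4·2² = -6 cm; v ends -7 cm/s.
2–3 s: v starts -7 cm/s; Δx = -7·1 + ½·10·1² = -2 cm; v ends 3 cm/s.
3–7 s: v starts 3 cm/s; Δx = 3·4 + ½·-9·4² = -60 cm; v ends -33 cm/s.
x(7) = -1 + Σ Δx = -69 cm.

-69 cm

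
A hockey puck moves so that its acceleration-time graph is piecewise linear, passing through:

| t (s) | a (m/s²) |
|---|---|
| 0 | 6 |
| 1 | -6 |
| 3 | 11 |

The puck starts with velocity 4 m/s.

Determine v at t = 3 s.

Δv equals the area under the a-t graph; then v = v₀ + Δv.
0–1 s: ½(6 + -6)(1) = 0 m/s
1–3 s: ½(-6 + 11)(2) = 5 m/s
Δv = 5 m/s, so v(3) = 4 + (5) = 9 m/s.

9 m/s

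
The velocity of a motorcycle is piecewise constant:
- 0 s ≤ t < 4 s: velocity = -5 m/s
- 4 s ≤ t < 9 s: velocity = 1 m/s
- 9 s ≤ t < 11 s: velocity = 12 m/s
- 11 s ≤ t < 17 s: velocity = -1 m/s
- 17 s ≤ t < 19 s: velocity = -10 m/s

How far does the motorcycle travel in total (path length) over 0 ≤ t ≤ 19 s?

75 m

Total distance travelled is ∫|v| dt — sum the magnitudes of each area piece.
0–4 s: |-5| × 4 = 20 m
4–9 s: |1| × 5 = 5 m
9–11 s: |12| × 2 = 24 m
11–17 s: |-1| × 6 = 6 m
17–19 s: |-10| × 2 = 20 m
Total distance = 75 m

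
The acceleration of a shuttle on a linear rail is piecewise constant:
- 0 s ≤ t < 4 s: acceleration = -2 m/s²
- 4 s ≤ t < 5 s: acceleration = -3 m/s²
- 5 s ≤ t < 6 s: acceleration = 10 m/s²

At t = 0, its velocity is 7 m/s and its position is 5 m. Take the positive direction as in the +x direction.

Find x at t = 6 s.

On each constant-a segment, Δv = aΔt and Δx = v₀Δt + ½aΔt²; chain segment to segment.
0–4 s: v starts 7 m/s; Δx = 7·4 + ½·-2·4² = 12 m; v ends -1 m/s.
4–5 s: v starts -1 m/s; Δx = -1·1 + ½·-3·1² = -2.5 m; v ends -4 m/s.
5–6 s: v starts -4 m/s; Δx = -4·1 + ½·10·1² = 1 m; v ends 6 m/s.
x(6) = 5 + Σ Δx = 15.5 m.

15.5 m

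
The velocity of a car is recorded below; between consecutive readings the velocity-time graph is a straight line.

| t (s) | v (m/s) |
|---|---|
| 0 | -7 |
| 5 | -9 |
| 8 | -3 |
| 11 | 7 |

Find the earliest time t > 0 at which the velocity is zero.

v changes sign on 8–11 s (from -3 to 7); the graph is linear there, so v = 0 at t = 8 + (3)·(11 − 8)/(7 − -3) = 8.9 s.

t = 8.9 s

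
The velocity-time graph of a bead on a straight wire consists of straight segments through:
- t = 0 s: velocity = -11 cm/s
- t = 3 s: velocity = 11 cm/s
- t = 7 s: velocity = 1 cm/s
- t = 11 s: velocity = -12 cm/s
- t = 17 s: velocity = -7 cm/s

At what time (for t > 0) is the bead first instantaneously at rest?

t = 1.5 s

v changes sign on 0–3 s (from -11 to 11); the graph is linear there, so v = 0 at t = 0 + (11)·(3 − 0)/(11 − -11) = 1.5 s.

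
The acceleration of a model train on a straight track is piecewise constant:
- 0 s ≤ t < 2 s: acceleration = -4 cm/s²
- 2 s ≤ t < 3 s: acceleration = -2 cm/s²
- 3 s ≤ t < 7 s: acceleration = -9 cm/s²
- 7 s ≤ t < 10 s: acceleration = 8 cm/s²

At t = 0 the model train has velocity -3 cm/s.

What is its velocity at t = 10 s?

Δv equals the area under the a-t graph; then v = v₀ + Δv.
0–2 s: -4 × 2 = -8 cm/s
2–3 s: -2 × 1 = -2 cm/s
3–7 s: -9 × 4 = -36 cm/s
7–10 s: 8 × 3 = 24 cm/s
Δv = -22 cm/s, so v(10) = -3 + (-22) = -25 cm/s.

-25 cm/s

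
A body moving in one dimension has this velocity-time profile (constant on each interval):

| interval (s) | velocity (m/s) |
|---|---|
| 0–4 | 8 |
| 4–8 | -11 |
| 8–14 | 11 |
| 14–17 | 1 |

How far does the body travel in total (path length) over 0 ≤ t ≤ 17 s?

Distance (not displacement) is the total path length: add the absolute areas under v-t.
0–4 s: |8| × 4 = 32 m
4–8 s: |-11| × 4 = 44 m
8–14 s: |11| × 6 = 66 m
14–17 s: |1| × 3 = 3 m
Total distance = 145 m

145 m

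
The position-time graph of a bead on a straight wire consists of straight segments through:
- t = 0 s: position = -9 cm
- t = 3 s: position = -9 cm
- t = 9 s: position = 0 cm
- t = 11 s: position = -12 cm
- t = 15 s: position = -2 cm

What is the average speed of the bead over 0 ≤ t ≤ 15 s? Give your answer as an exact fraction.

31/15 cm/s

Average speed = (total path length)/(elapsed time); on a piecewise-linear x-t graph the path length is Σ|Δx|.
0–3 s: |Δx| = |-9 − -9| = 0 cm
3–9 s: |Δx| = |0 − -9| = 9 cm
9–11 s: |Δx| = |-12 − 0| = 12 cm
11–15 s: |Δx| = |-2 − -12| = 10 cm
Total path = 31 cm; average speed = 31/15 = 31/15 cm/s.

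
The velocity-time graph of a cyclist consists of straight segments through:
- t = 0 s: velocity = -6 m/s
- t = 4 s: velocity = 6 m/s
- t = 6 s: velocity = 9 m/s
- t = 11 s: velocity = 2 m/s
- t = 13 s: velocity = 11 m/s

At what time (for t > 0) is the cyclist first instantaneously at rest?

t = 2 s

v changes sign on 0–4 s (from -6 to 6); the graph is linear there, so v = 0 at t = 0 + (6)·(4 − 0)/(6 − -6) = 2 s.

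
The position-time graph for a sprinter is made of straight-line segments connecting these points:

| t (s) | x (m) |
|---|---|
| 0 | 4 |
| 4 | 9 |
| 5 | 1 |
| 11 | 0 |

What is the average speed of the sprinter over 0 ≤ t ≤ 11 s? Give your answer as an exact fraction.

Average speed = (total path length)/(elapsed time); on a piecewise-linear x-t graph the path length is Σ|Δx|.
0–4 s: |Δx| = |9 − 4| = 5 m
4–5 s: |Δx| = |1 − 9| = 8 m
5–11 s: |Δx| = |0 − 1| = 1 m
Total path = 14 m; average speed = 14/11 = 14/11 m/s.

14/11 m/s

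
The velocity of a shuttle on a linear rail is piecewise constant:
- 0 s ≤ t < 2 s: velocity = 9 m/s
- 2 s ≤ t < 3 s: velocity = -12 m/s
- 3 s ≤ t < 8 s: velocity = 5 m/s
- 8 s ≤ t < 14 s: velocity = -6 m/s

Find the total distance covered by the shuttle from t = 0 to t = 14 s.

Total distance travelled is ∫|v| dt — sum the magnitudes of each area piece.
0–2 s: |9| × 2 = 18 m
2–3 s: |-12| × 1 = 12 m
3–8 s: |5| × 5 = 25 m
8–14 s: |-6| × 6 = 36 m
Total distance = 91 m

91 m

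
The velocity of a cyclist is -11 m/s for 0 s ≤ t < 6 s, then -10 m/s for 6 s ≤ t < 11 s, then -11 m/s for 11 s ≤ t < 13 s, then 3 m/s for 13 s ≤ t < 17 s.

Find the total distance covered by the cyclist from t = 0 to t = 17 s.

150 m

Total distance travelled is ∫|v| dt — sum the magnitudes of each area piece.
0–6 s: |-11| × 6 = 66 m
6–11 s: |-10| × 5 = 50 m
11–13 s: |-11| × 2 = 22 m
13–17 s: |3| × 4 = 12 m
Total distance = 150 m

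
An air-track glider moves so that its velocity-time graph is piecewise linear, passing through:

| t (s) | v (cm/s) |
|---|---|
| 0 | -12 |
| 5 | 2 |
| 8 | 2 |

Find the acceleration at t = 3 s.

Acceleration is the slope of the v-t graph on 0–5 s: (2 − -12)/(5 − 0) = 2.8 cm/s².

2.8 cm/s²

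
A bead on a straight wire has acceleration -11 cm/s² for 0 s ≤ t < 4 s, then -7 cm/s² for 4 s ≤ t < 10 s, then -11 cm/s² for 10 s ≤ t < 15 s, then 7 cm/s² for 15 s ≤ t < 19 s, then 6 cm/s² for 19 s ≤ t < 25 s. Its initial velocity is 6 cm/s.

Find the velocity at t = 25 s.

-71 cm/s

Δv equals the area under the a-t graph; then v = v₀ + Δv.
0–4 s: -11 × 4 = -44 cm/s
4–10 s: -7 × 6 = -42 cm/s
10–15 s: -11 × 5 = -55 cm/s
15–19 s: 7 × 4 = 28 cm/s
19–25 s: 6 × 6 = 36 cm/s
Δv = -77 cm/s, so v(25) = 6 + (-77) = -71 cm/s.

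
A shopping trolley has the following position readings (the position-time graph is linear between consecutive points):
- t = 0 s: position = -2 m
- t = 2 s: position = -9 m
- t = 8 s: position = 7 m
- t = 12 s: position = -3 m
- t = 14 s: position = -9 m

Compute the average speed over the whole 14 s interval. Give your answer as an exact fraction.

39/14 m/s

Average speed = (total path length)/(elapsed time); on a piecewise-linear x-t graph the path length is Σ|Δx|.
0–2 s: |Δx| = |-9 − -2| = 7 m
2–8 s: |Δx| = |7 − -9| = 16 m
8–12 s: |Δx| = |-3 − 7| = 10 m
12–14 s: |Δx| = |-9 − -3| = 6 m
Total path = 39 m; average speed = 39/14 = 39/14 m/s.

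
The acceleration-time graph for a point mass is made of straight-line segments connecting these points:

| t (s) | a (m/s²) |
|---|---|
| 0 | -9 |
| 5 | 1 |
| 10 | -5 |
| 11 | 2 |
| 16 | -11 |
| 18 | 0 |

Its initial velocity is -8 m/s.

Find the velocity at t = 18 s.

Δv equals the area under the a-t graph; then v = v₀ + Δv.
0–5 s: ½(-9 + 1)(5) = -20 m/s
5–10 s: ½(1 + -5)(5) = -10 m/s
10–11 s: ½(-5 + 2)(1) = -1.5 m/s
11–16 s: ½(2 + -11)(5) = -22.5 m/s
16–18 s: ½(-11 + 0)(2) = -11 m/s
Δv = -65 m/s, so v(18) = -8 + (-65) = -73 m/s.

-73 m/s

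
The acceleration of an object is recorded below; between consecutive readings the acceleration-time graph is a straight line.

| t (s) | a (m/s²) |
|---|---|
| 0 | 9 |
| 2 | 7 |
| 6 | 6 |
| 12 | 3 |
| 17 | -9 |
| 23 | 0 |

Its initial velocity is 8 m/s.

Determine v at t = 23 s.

Δv equals the area under the a-t graph; then v = v₀ + Δv.
0–2 s: ½(9 + 7)(2) = 16 m/s
2–6 s: ½(7 + 6)(4) = 26 m/s
6–12 s: ½(6 + 3)(6) = 27 m/s
12–17 s: ½(3 + -9)(5) = -15 m/s
17–23 s: ½(-9 + 0)(6) = -27 m/s
Δv = 27 m/s, so v(23) = 8 + (27) = 35 m/s.

35 m/s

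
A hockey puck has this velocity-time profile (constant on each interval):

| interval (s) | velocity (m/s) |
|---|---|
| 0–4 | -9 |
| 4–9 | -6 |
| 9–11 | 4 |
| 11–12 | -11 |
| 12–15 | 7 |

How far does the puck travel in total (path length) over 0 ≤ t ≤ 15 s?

106 m

Distance (not displacement) is the total path length: add the absolute areas under v-t.
0–4 s: |-9| × 4 = 36 m
4–9 s: |-6| × 5 = 30 m
9–11 s: |4| × 2 = 8 m
11–12 s: |-11| × 1 = 11 m
12–15 s: |7| × 3 = 21 m
Total distance = 106 m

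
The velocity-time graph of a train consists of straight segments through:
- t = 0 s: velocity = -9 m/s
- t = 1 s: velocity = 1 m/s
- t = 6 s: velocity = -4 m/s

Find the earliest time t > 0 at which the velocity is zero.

t = 0.9 s

v changes sign on 0–1 s (from -9 to 1); the graph is linear there, so v = 0 at t = 0 + (9)·(1 − 0)/(1 − -9) = 0.9 s.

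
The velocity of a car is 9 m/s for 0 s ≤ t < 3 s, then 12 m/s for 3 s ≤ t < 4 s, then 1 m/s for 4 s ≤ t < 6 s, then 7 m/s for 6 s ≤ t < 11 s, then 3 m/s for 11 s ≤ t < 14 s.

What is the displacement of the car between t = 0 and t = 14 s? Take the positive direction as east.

Net displacement equals the area under the velocity-time graph (areas below the axis count negative).
0–3 s: 9 × 3 = 27 m
3–4 s: 12 × 1 = 12 m
4–6 s: 1 × 2 = 2 m
6–11 s: 7 × 5 = 35 m
11–14 s: 3 × 3 = 9 m
Net displacement = 85 m

85 m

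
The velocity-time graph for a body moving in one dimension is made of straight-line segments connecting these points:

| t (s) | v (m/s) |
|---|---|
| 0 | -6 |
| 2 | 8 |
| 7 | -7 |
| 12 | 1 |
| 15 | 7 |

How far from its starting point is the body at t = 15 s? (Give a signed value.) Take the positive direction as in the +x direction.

Displacement is the signed area under the v-t curve.
0–2 s: ½(-6 + 8)(2) = 2 m
2–7 s: ½(8 + -7)(5) = 2.5 m
7–12 s: ½(-7 + 1)(5) = -15 m
12–15 s: ½(1 + 7)(3) = 12 m
Net displacement = 1.5 m

1.5 m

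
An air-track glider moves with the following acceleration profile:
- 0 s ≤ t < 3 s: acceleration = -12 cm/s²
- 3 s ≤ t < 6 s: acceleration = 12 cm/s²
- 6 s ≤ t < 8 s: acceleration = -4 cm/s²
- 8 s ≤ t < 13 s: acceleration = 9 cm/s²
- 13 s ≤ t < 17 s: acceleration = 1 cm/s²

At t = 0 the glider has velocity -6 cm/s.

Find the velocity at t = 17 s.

Δv equals the area under the a-t graph; then v = v₀ + Δv.
0–3 s: -12 × 3 = -36 cm/s
3–6 s: 12 × 3 = 36 cm/s
6–8 s: -4 × 2 = -8 cm/s
8–13 s: 9 × 5 = 45 cm/s
13–17 s: 1 × 4 = 4 cm/s
Δv = 41 cm/s, so v(17) = -6 + (41) = 35 cm/s.

35 cm/s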